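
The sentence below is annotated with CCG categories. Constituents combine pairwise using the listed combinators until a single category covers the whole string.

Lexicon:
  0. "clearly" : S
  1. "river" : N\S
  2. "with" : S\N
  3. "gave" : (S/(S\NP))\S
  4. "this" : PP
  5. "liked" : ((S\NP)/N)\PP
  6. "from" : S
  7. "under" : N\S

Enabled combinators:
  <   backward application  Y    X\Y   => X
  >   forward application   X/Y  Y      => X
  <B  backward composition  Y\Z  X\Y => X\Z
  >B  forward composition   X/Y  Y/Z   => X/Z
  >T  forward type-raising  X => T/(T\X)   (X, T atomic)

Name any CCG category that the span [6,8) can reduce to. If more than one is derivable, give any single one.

N

[0,8] S   >
  [0,4] S/(S\NP)   <
    [0,3] S   <
      [0,2] N   <
        [0,1] "clearly" : S
        [1,2] "river" : N\S
      [2,3] "with" : S\N
    [3,4] "gave" : (S/(S\NP))\S
  [4,8] S\NP   >
    [4,6] (S\NP)/N   <
      [4,5] "this" : PP
      [5,6] "liked" : ((S\NP)/N)\PP
    [6,8] N   <
      [6,7] "from" : S
      [7,8] "under" : N\S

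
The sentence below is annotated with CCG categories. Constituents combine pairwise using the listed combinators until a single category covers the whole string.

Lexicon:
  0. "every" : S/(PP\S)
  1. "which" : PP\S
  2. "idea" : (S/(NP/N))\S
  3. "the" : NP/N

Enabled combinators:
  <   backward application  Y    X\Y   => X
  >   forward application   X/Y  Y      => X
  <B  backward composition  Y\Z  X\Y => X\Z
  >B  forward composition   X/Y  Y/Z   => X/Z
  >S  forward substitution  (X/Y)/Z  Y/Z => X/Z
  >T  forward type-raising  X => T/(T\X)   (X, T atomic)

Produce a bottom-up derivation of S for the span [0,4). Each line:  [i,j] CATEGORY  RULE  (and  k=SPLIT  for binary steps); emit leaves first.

[0,1] S/(PP\S)  lex  "every"
[1,2] PP\S  lex  "which"
[0,2] S  >  k=1
[2,3] (S/(NP/N))\S  lex  "idea"
[0,3] S/(NP/N)  <  k=2
[3,4] NP/N  lex  "the"
[0,4] S  >  k=3

[0,4] S   >
  [0,3] S/(NP/N)   <
    [0,2] S   >
      [0,1] "every" : S/(PP\S)
      [1,2] "which" : PP\S
    [2,3] "idea" : (S/(NP/N))\S
  [3,4] "the" : NP/N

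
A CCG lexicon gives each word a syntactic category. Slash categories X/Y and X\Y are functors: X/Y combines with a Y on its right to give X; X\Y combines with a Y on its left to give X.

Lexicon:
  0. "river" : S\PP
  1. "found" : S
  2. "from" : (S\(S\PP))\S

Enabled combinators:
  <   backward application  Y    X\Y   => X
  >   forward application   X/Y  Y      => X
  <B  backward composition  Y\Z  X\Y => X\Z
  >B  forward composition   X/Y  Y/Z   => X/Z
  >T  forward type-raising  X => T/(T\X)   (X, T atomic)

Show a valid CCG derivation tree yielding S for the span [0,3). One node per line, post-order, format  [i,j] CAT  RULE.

[0,3] S   <
  [0,1] "river" : S\PP
  [1,3] S\(S\PP)   <
    [1,2] "found" : S
    [2,3] "from" : (S\(S\PP))\S

[0,1] S\PP  lex  "river"
[1,2] S  lex  "found"
[2,3] (S\(S\PP))\S  lex  "from"
[1,3] S\(S\PP)  <  k=2
[0,3] S  <  k=1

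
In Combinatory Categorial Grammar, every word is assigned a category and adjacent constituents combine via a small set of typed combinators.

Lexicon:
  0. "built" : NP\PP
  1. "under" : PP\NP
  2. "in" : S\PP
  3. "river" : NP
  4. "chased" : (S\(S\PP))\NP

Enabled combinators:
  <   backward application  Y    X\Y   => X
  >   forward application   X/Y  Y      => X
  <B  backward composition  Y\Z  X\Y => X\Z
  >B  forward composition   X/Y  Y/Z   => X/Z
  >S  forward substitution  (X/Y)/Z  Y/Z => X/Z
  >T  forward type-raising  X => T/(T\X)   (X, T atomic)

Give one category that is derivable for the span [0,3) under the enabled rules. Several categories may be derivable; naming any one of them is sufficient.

[0,5] S   <
  [0,3] S\PP   <B
    [0,1] "built" : NP\PP
    [1,3] S\NP   <B
      [1,2] "under" : PP\NP
      [2,3] "in" : S\PP
  [3,5] S\(S\PP)   <
    [3,4] "river" : NP
    [4,5] "chased" : (S\(S\PP))\NP

S\PP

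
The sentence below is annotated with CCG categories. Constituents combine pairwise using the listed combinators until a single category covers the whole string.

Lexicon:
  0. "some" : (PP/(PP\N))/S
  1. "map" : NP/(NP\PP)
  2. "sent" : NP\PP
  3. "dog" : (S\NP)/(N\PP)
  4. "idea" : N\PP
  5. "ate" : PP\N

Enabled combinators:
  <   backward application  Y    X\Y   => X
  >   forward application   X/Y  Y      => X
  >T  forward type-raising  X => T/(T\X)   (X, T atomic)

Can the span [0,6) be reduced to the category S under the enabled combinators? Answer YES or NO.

NO

(PP/(PP\N))/S NP/(NP\PP) NP\PP (S\NP)/(N\PP) N\PP PP\N
CKY chart[0,6] = {N/(N\PP), NP/(NP\PP), PP, PP/(PP\PP), S/(S\PP)}; S ∉ chart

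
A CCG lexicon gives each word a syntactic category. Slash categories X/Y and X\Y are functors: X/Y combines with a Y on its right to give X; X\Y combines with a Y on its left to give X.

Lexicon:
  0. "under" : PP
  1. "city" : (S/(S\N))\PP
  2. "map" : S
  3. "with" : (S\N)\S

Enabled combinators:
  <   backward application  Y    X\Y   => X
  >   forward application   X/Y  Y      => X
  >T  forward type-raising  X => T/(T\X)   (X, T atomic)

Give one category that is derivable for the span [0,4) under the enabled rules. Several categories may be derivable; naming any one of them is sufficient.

S

[0,4] S   >
  [0,2] S/(S\N)   <
    [0,1] "under" : PP
    [1,2] "city" : (S/(S\N))\PP
  [2,4] S\N   <
    [2,3] "map" : S
    [3,4] "with" : (S\N)\S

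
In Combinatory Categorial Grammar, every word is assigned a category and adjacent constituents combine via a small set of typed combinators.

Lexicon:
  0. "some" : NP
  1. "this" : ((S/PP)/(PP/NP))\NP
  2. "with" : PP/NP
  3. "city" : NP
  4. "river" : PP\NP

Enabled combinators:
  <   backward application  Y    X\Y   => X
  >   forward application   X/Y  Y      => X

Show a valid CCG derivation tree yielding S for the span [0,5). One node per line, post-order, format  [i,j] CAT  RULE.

[0,1] NP  lex  "some"
[1,2] ((S/PP)/(PP/NP))\NP  lex  "this"
[0,2] (S/PP)/(PP/NP)  <  k=1
[2,3] PP/NP  lex  "with"
[0,3] S/PP  >  k=2
[3,4] NP  lex  "city"
[4,5] PP\NP  lex  "river"
[3,5] PP  <  k=4
[0,5] S  >  k=3

[0,5] S   >
  [0,3] S/PP   >
    [0,2] (S/PP)/(PP/NP)   <
      [0,1] "some" : NP
      [1,2] "this" : ((S/PP)/(PP/NP))\NP
    [2,3] "with" : PP/NP
  [3,5] PP   <
    [3,4] "city" : NP
    [4,5] "river" : PP\NP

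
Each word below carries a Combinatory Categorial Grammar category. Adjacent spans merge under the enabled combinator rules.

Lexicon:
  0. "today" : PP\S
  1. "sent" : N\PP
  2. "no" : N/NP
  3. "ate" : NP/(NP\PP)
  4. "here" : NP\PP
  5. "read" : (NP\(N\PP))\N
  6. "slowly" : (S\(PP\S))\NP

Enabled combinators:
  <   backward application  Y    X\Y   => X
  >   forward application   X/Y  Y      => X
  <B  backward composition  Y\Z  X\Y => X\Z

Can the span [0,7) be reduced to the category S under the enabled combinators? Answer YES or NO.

[0,7] S   <
  [0,1] "today" : PP\S
  [1,7] S\(PP\S)   <
    [1,6] NP   <
      [1,2] "sent" : N\PP
      [2,6] NP\(N\PP)   <
        [2,5] N   >
          [2,3] "no" : N/NP
          [3,5] NP   >
            [3,4] "ate" : NP/(NP\PP)
            [4,5] "here" : NP\PP
        [5,6] "read" : (NP\(N\PP))\N
    [6,7] "slowly" : (S\(PP\S))\NP

YES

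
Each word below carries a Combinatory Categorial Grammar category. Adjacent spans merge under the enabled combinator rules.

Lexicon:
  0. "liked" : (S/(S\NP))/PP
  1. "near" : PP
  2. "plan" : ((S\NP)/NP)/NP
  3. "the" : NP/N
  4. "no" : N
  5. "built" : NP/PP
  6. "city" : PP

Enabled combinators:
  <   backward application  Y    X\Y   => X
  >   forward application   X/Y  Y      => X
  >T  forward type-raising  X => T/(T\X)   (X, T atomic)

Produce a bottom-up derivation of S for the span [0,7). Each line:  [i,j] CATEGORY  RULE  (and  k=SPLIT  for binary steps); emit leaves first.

[0,7] S   >
  [0,2] S/(S\NP)   >
    [0,1] "liked" : (S/(S\NP))/PP
    [1,2] "near" : PP
  [2,7] S\NP   >
    [2,5] (S\NP)/NP   >
      [2,3] "plan" : ((S\NP)/NP)/NP
      [3,5] NP   >
        [3,4] "the" : NP/N
        [4,5] "no" : N
    [5,7] NP   >
      [5,6] "built" : NP/PP
      [6,7] "city" : PP

[0,1] (S/(S\NP))/PP  lex  "liked"
[1,2] PP  lex  "near"
[0,2] S/(S\NP)  >  k=1
[2,3] ((S\NP)/NP)/NP  lex  "plan"
[3,4] NP/N  lex  "the"
[4,5] N  lex  "no"
[3,5] NP  >  k=4
[2,5] (S\NP)/NP  >  k=3
[5,6] NP/PP  lex  "built"
[6,7] PP  lex  "city"
[5,7] NP  >  k=6
[2,7] S\NP  >  k=5
[0,7] S  >  k=2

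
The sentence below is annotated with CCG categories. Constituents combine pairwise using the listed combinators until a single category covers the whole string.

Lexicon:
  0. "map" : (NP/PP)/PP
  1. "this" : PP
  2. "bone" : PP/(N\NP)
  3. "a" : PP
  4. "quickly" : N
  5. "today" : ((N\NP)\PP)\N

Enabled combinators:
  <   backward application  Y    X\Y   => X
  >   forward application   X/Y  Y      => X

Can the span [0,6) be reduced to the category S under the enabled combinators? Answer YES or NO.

(NP/PP)/PP PP PP/(N\NP) PP N ((N\NP)\PP)\N
CKY chart[0,6] = {NP}; S ∉ chart

NO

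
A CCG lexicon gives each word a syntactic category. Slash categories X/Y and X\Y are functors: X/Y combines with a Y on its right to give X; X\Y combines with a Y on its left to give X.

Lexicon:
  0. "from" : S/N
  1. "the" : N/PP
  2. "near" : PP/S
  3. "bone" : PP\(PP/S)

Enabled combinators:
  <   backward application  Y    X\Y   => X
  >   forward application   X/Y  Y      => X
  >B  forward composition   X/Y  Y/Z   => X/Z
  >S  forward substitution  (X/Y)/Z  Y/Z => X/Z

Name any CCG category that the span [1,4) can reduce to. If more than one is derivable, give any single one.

N

[0,4] S   >
  [0,1] "from" : S/N
  [1,4] N   >
    [1,2] "the" : N/PP
    [2,4] PP   <
      [2,3] "near" : PP/S
      [3,4] "bone" : PP\(PP/S)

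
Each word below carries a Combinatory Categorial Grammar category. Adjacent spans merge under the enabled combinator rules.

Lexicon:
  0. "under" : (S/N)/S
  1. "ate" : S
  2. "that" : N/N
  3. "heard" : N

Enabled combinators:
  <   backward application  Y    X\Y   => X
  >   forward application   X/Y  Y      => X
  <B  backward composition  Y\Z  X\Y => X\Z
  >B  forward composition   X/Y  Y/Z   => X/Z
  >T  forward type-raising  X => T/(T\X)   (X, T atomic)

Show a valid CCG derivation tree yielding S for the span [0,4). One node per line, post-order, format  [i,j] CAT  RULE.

[0,1] (S/N)/S  lex  "under"
[1,2] S  lex  "ate"
[0,2] S/N  >  k=1
[2,3] N/N  lex  "that"
[0,3] S/N  >B  k=2
[3,4] N  lex  "heard"
[0,4] S  >  k=3

[0,4] S   >
  [0,3] S/N   >B
    [0,2] S/N   >
      [0,1] "under" : (S/N)/S
      [1,2] "ate" : S
    [2,3] "that" : N/N
  [3,4] "heard" : N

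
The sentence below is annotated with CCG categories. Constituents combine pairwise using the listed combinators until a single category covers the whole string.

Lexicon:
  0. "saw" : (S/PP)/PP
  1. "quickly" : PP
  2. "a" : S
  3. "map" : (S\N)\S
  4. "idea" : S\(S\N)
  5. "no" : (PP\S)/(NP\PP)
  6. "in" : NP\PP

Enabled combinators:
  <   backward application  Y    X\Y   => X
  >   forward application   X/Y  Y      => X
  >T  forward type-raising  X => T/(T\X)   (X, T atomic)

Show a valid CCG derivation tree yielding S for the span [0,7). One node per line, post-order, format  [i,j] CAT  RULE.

[0,7] S   >
  [0,2] S/PP   >
    [0,1] "saw" : (S/PP)/PP
    [1,2] "quickly" : PP
  [2,7] PP   <
    [2,5] S   <
      [2,4] S\N   <
        [2,3] "a" : S
        [3,4] "map" : (S\N)\S
      [4,5] "idea" : S\(S\N)
    [5,7] PP\S   >
      [5,6] "no" : (PP\S)/(NP\PP)
      [6,7] "in" : NP\PP

[0,1] (S/PP)/PP  lex  "saw"
[1,2] PP  lex  "quickly"
[0,2] S/PP  >  k=1
[2,3] S  lex  "a"
[3,4] (S\N)\S  lex  "map"
[2,4] S\N  <  k=3
[4,5] S\(S\N)  lex  "idea"
[2,5] S  <  k=4
[5,6] (PP\S)/(NP\PP)  lex  "no"
[6,7] NP\PP  lex  "in"
[5,7] PP\S  >  k=6
[2,7] PP  <  k=5
[0,7] S  >  k=2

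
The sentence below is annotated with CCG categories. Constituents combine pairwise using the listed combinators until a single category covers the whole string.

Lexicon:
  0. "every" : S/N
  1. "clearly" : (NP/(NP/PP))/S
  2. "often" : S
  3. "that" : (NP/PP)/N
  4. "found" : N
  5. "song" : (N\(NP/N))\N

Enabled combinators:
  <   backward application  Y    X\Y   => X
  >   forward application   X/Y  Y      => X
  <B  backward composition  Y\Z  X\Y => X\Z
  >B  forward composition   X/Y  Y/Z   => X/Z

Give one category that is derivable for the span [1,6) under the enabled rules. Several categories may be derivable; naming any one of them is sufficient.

N

[0,6] S   >
  [0,1] "every" : S/N
  [1,6] N   <
    [1,4] NP/N   >B
      [1,3] NP/(NP/PP)   >
        [1,2] "clearly" : (NP/(NP/PP))/S
        [2,3] "often" : S
      [3,4] "that" : (NP/PP)/N
    [4,6] N\(NP/N)   <
      [4,5] "found" : N
      [5,6] "song" : (N\(NP/N))\N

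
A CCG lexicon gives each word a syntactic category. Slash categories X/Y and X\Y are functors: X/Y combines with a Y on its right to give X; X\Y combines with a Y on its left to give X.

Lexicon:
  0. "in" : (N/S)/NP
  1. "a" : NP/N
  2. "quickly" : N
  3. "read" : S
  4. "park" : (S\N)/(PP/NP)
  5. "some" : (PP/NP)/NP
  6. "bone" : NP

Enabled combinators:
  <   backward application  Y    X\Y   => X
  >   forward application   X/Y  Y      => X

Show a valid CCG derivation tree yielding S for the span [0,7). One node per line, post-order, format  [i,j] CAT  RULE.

[0,7] S   <
  [0,4] N   >
    [0,3] N/S   >
      [0,1] "in" : (N/S)/NP
      [1,3] NP   >
        [1,2] "a" : NP/N
        [2,3] "quickly" : N
    [3,4] "read" : S
  [4,7] S\N   >
    [4,5] "park" : (S\N)/(PP/NP)
    [5,7] PP/NP   >
      [5,6] "some" : (PP/NP)/NP
      [6,7] "bone" : NP

[0,1] (N/S)/NP  lex  "in"
[1,2] NP/N  lex  "a"
[2,3] N  lex  "quickly"
[1,3] NP  >  k=2
[0,3] N/S  >  k=1
[3,4] S  lex  "read"
[0,4] N  >  k=3
[4,5] (S\N)/(PP/NP)  lex  "park"
[5,6] (PP/NP)/NP  lex  "some"
[6,7] NP  lex  "bone"
[5,7] PP/NP  >  k=6
[4,7] S\N  >  k=5
[0,7] S  <  k=4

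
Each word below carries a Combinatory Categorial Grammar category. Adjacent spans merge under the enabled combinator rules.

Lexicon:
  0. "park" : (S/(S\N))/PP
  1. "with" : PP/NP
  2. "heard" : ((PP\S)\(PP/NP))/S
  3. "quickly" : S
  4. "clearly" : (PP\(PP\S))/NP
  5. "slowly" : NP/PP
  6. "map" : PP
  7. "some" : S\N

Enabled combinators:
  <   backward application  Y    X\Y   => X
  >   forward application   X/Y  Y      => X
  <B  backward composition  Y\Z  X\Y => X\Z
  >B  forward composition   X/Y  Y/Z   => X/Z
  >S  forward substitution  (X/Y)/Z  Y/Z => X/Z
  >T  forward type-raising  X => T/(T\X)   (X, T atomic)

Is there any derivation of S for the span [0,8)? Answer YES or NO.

[0,8] S   >
  [0,7] S/(S\N)   >
    [0,1] "park" : (S/(S\N))/PP
    [1,7] PP   <
      [1,4] PP\S   <
        [1,2] "with" : PP/NP
        [2,4] (PP\S)\(PP/NP)   >
          [2,3] "heard" : ((PP\S)\(PP/NP))/S
          [3,4] "quickly" : S
      [4,7] PP\(PP\S)   >
        [4,5] "clearly" : (PP\(PP\S))/NP
        [5,7] NP   >
          [5,6] "slowly" : NP/PP
          [6,7] "map" : PP
  [7,8] "some" : S\N

YES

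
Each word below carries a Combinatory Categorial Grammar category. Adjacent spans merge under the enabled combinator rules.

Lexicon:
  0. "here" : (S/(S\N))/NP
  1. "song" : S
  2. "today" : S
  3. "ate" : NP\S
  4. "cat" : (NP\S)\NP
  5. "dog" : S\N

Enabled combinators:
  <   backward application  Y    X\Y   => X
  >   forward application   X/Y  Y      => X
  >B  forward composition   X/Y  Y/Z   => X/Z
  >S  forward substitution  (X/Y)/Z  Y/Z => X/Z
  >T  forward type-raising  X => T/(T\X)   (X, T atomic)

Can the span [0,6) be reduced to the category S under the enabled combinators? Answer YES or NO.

[0,6] S   >
  [0,5] S/(S\N)   >
    [0,1] "here" : (S/(S\N))/NP
    [1,5] NP   <
      [1,2] "song" : S
      [2,5] NP\S   <
        [2,4] NP   >
          [2,3] NP/(NP\S)   >T
            [2,3] "today" : S
          [3,4] "ate" : NP\S
        [4,5] "cat" : (NP\S)\NP
  [5,6] "dog" : S\N

YES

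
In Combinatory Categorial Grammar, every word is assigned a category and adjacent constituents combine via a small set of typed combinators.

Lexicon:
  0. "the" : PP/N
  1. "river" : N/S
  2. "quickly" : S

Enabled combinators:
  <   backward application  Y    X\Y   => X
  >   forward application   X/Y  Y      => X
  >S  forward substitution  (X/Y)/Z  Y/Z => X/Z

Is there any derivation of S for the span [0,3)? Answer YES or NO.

PP/N N/S S
CKY chart[0,3] = {PP}; S ∉ chart

NO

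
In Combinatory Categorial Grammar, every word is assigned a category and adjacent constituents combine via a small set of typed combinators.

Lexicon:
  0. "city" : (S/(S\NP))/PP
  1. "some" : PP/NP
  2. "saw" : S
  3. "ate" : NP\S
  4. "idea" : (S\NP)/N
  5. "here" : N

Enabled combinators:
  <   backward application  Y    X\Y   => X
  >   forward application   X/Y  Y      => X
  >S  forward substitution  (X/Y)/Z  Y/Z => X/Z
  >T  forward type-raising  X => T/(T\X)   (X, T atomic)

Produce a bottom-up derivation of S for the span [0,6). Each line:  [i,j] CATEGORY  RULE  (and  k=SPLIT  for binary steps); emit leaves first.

[0,1] (S/(S\NP))/PP  lex  "city"
[1,2] PP/NP  lex  "some"
[2,3] S  lex  "saw"
[2,3] NP/(NP\S)  >T
[3,4] NP\S  lex  "ate"
[2,4] NP  >  k=3
[1,4] PP  >  k=2
[0,4] S/(S\NP)  >  k=1
[4,5] (S\NP)/N  lex  "idea"
[5,6] N  lex  "here"
[4,6] S\NP  >  k=5
[0,6] S  >  k=4

[0,6] S   >
  [0,4] S/(S\NP)   >
    [0,1] "city" : (S/(S\NP))/PP
    [1,4] PP   >
      [1,2] "some" : PP/NP
      [2,4] NP   >
        [2,3] NP/(NP\S)   >T
          [2,3] "saw" : S
        [3,4] "ate" : NP\S
  [4,6] S\NP   >
    [4,5] "idea" : (S\NP)/N
    [5,6] "here" : N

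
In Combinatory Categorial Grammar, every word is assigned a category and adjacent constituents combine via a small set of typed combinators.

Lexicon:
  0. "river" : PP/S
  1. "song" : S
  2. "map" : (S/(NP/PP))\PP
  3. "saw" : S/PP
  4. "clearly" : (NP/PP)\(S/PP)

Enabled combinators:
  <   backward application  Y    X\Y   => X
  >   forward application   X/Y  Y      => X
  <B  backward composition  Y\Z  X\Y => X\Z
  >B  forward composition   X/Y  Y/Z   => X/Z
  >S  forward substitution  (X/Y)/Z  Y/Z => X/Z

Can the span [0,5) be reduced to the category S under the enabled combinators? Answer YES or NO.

[0,5] S   >
  [0,3] S/(NP/PP)   <
    [0,2] PP   >
      [0,1] "river" : PP/S
      [1,2] "song" : S
    [2,3] "map" : (S/(NP/PP))\PP
  [3,5] NP/PP   <
    [3,4] "saw" : S/PP
    [4,5] "clearly" : (NP/PP)\(S/PP)

YES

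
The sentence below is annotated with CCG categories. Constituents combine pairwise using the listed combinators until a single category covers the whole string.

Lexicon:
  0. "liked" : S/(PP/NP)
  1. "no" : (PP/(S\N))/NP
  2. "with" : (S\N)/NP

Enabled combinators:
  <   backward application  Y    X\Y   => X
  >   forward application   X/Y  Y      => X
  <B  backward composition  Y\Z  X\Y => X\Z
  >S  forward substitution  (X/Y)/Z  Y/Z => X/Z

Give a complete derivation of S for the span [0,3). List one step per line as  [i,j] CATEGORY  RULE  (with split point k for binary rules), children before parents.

[0,1] S/(PP/NP)  lex  "liked"
[1,2] (PP/(S\N))/NP  lex  "no"
[2,3] (S\N)/NP  lex  "with"
[1,3] PP/NP  >S  k=2
[0,3] S  >  k=1

[0,3] S   >
  [0,1] "liked" : S/(PP/NP)
  [1,3] PP/NP   >S
    [1,2] "no" : (PP/(S\N))/NP
    [2,3] "with" : (S\N)/NP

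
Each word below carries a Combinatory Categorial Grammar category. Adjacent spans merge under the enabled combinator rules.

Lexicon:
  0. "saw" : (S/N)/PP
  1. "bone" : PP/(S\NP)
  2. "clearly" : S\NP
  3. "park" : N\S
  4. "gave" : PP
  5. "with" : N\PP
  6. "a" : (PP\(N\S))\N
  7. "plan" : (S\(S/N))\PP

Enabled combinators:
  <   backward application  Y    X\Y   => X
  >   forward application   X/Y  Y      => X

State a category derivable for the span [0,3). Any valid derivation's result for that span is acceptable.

S/N

[0,8] S   <
  [0,3] S/N   >
    [0,1] "saw" : (S/N)/PP
    [1,3] PP   >
      [1,2] "bone" : PP/(S\NP)
      [2,3] "clearly" : S\NP
  [3,8] S\(S/N)   <
    [3,7] PP   <
      [3,4] "park" : N\S
      [4,7] PP\(N\S)   <
        [4,6] N   <
          [4,5] "gave" : PP
          [5,6] "with" : N\PP
        [6,7] "a" : (PP\(N\S))\N
    [7,8] "plan" : (S\(S/N))\PP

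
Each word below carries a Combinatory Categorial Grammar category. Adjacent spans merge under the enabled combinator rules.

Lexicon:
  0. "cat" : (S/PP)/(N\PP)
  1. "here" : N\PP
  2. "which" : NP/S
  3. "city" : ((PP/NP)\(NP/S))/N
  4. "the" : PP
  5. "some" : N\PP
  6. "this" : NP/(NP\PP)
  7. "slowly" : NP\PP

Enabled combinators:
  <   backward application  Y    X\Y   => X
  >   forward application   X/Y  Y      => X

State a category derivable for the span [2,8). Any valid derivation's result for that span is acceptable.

PP

[0,8] S   >
  [0,2] S/PP   >
    [0,1] "cat" : (S/PP)/(N\PP)
    [1,2] "here" : N\PP
  [2,8] PP   >
    [2,6] PP/NP   <
      [2,3] "which" : NP/S
      [3,6] (PP/NP)\(NP/S)   >
        [3,4] "city" : ((PP/NP)\(NP/S))/N
        [4,6] N   <
          [4,5] "the" : PP
          [5,6] "some" : N\PP
    [6,8] NP   >
      [6,7] "this" : NP/(NP\PP)
      [7,8] "slowly" : NP\PP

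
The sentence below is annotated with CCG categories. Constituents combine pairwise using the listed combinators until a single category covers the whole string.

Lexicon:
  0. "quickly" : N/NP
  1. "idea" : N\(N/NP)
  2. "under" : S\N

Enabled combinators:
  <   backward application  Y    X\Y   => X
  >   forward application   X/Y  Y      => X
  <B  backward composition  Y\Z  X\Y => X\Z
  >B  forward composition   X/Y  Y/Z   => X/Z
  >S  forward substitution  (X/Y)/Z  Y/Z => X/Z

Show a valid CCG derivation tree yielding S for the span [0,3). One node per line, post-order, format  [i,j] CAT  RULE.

[0,1] N/NP  lex  "quickly"
[1,2] N\(N/NP)  lex  "idea"
[0,2] N  <  k=1
[2,3] S\N  lex  "under"
[0,3] S  <  k=2

[0,3] S   <
  [0,2] N   <
    [0,1] "quickly" : N/NP
    [1,2] "idea" : N\(N/NP)
  [2,3] "under" : S\N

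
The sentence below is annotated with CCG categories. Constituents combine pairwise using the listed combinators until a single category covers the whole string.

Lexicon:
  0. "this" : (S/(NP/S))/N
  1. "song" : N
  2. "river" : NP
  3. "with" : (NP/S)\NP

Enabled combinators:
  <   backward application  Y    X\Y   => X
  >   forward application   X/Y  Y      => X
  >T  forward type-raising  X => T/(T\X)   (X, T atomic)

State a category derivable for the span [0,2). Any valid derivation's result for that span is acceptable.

[0,4] S   >
  [0,2] S/(NP/S)   >
    [0,1] "this" : (S/(NP/S))/N
    [1,2] "song" : N
  [2,4] NP/S   <
    [2,3] "river" : NP
    [3,4] "with" : (NP/S)\NP

S/(NP/S)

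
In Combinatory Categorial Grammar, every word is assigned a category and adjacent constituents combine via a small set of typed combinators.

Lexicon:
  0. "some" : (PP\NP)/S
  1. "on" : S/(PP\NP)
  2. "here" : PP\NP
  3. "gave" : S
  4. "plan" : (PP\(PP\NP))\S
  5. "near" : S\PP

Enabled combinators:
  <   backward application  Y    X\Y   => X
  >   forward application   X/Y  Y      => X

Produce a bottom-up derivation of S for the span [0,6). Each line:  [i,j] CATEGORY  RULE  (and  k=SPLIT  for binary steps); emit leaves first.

[0,6] S   <
  [0,5] PP   <
    [0,3] PP\NP   >
      [0,1] "some" : (PP\NP)/S
      [1,3] S   >
        [1,2] "on" : S/(PP\NP)
        [2,3] "here" : PP\NP
    [3,5] PP\(PP\NP)   <
      [3,4] "gave" : S
      [4,5] "plan" : (PP\(PP\NP))\S
  [5,6] "near" : S\PP

[0,1] (PP\NP)/S  lex  "some"
[1,2] S/(PP\NP)  lex  "on"
[2,3] PP\NP  lex  "here"
[1,3] S  >  k=2
[0,3] PP\NP  >  k=1
[3,4] S  lex  "gave"
[4,5] (PP\(PP\NP))\S  lex  "plan"
[3,5] PP\(PP\NP)  <  k=4
[0,5] PP  <  k=3
[5,6] S\PP  lex  "near"
[0,6] S  <  k=5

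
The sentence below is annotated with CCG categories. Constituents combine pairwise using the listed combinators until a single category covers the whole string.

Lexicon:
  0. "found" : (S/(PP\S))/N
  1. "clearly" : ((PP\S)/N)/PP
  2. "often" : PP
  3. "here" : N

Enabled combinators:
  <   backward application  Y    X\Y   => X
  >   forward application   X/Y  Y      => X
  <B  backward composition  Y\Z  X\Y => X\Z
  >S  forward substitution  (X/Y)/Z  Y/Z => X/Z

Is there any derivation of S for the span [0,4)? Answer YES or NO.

YES

[0,4] S   >
  [0,3] S/N   >S
    [0,1] "found" : (S/(PP\S))/N
    [1,3] (PP\S)/N   >
      [1,2] "clearly" : ((PP\S)/N)/PP
      [2,3] "often" : PP
  [3,4] "here" : N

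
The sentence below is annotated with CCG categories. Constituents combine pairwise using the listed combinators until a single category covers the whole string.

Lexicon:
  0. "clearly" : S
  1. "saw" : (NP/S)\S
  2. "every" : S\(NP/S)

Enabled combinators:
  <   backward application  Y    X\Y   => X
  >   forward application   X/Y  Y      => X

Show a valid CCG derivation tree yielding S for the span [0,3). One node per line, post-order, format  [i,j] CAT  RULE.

[0,3] S   <
  [0,2] NP/S   <
    [0,1] "clearly" : S
    [1,2] "saw" : (NP/S)\S
  [2,3] "every" : S\(NP/S)

[0,1] S  lex  "clearly"
[1,2] (NP/S)\S  lex  "saw"
[0,2] NP/S  <  k=1
[2,3] S\(NP/S)  lex  "every"
[0,3] S  <  k=2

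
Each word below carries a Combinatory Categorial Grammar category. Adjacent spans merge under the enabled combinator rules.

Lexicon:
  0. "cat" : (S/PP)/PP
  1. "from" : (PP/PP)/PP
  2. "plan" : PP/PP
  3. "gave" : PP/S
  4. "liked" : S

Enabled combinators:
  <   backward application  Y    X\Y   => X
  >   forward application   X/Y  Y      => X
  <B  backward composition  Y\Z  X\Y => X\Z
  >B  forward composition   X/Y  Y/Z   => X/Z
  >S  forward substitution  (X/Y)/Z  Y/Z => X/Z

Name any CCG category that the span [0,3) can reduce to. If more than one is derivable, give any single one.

S/PP

[0,5] S   >
  [0,3] S/PP   >S
    [0,1] "cat" : (S/PP)/PP
    [1,3] PP/PP   >S
      [1,2] "from" : (PP/PP)/PP
      [2,3] "plan" : PP/PP
  [3,5] PP   >
    [3,4] "gave" : PP/S
    [4,5] "liked" : S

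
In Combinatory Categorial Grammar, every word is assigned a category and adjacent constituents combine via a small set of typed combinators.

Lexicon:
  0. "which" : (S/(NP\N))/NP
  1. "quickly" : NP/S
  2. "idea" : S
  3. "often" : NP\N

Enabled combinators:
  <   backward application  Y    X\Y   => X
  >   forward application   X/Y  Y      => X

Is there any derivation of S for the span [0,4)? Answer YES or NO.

YES

[0,4] S   >
  [0,3] S/(NP\N)   >
    [0,1] "which" : (S/(NP\N))/NP
    [1,3] NP   >
      [1,2] "quickly" : NP/S
      [2,3] "idea" : S
  [3,4] "often" : NP\N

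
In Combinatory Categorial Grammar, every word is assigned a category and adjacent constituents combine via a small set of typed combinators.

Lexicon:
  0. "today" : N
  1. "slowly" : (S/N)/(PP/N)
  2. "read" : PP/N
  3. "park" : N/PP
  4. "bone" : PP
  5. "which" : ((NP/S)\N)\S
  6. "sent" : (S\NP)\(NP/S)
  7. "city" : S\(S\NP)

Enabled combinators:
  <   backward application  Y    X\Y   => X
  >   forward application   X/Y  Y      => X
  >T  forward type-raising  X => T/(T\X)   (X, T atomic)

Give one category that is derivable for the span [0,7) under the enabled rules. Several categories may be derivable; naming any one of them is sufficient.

S\NP

[0,8] S   <
  [0,7] S\NP   <
    [0,6] NP/S   <
      [0,1] "today" : N
      [1,6] (NP/S)\N   <
        [1,5] S   >
          [1,3] S/N   >
            [1,2] "slowly" : (S/N)/(PP/N)
            [2,3] "read" : PP/N
          [3,5] N   >
            [3,4] "park" : N/PP
            [4,5] "bone" : PP
        [5,6] "which" : ((NP/S)\N)\S
    [6,7] "sent" : (S\NP)\(NP/S)
  [7,8] "city" : S\(S\NP)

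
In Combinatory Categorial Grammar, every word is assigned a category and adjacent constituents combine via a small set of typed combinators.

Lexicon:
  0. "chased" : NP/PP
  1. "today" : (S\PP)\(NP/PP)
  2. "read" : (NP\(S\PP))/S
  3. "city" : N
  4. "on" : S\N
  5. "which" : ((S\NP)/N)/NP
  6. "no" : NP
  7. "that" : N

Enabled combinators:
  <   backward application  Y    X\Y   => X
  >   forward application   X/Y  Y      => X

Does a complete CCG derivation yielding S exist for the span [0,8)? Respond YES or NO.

[0,8] S   <
  [0,5] NP   <
    [0,2] S\PP   <
      [0,1] "chased" : NP/PP
      [1,2] "today" : (S\PP)\(NP/PP)
    [2,5] NP\(S\PP)   >
      [2,3] "read" : (NP\(S\PP))/S
      [3,5] S   <
        [3,4] "city" : N
        [4,5] "on" : S\N
  [5,8] S\NP   >
    [5,7] (S\NP)/N   >
      [5,6] "which" : ((S\NP)/N)/NP
      [6,7] "no" : NP
    [7,8] "that" : N

YES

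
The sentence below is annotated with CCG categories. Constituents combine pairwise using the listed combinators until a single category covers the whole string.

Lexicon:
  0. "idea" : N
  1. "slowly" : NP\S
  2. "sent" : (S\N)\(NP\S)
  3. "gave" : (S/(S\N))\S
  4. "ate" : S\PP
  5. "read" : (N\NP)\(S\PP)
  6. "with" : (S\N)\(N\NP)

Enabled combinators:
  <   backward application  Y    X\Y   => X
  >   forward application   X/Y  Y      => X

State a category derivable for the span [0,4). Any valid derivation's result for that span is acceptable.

[0,7] S   >
  [0,4] S/(S\N)   <
    [0,3] S   <
      [0,1] "idea" : N
      [1,3] S\N   <
        [1,2] "slowly" : NP\S
        [2,3] "sent" : (S\N)\(NP\S)
    [3,4] "gave" : (S/(S\N))\S
  [4,7] S\N   <
    [4,6] N\NP   <
      [4,5] "ate" : S\PP
      [5,6] "read" : (N\NP)\(S\PP)
    [6,7] "with" : (S\N)\(N\NP)

S/(S\N)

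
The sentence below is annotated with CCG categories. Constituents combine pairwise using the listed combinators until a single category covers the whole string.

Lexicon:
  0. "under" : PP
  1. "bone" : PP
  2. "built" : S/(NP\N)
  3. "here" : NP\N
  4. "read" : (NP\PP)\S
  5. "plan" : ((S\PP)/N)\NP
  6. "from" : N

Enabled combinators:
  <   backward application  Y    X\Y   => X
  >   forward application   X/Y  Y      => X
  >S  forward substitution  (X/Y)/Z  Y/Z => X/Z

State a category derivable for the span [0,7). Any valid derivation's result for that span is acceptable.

[0,7] S   <
  [0,1] "under" : PP
  [1,7] S\PP   >
    [1,6] (S\PP)/N   <
      [1,5] NP   <
        [1,2] "bone" : PP
        [2,5] NP\PP   <
          [2,4] S   >
            [2,3] "built" : S/(NP\N)
            [3,4] "here" : NP\N
          [4,5] "read" : (NP\PP)\S
      [5,6] "plan" : ((S\PP)/N)\NP
    [6,7] "from" : N

S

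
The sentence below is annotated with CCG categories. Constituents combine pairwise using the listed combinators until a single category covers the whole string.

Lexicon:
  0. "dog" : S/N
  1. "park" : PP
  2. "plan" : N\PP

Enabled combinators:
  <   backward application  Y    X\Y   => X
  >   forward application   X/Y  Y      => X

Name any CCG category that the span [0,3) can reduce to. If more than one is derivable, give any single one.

[0,3] S   >
  [0,1] "dog" : S/N
  [1,3] N   <
    [1,2] "park" : PP
    [2,3] "plan" : N\PP

S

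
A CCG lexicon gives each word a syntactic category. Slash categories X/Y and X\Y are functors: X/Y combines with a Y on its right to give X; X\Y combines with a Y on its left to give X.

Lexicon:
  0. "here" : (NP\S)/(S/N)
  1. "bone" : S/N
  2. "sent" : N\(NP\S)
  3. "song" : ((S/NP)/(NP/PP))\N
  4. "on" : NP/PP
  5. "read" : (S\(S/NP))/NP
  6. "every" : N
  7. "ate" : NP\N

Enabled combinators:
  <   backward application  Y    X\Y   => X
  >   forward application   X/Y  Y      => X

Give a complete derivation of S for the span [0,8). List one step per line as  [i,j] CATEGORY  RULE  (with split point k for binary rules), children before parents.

[0,1] (NP\S)/(S/N)  lex  "here"
[1,2] S/N  lex  "bone"
[0,2] NP\S  >  k=1
[2,3] N\(NP\S)  lex  "sent"
[0,3] N  <  k=2
[3,4] ((S/NP)/(NP/PP))\N  lex  "song"
[0,4] (S/NP)/(NP/PP)  <  k=3
[4,5] NP/PP  lex  "on"
[0,5] S/NP  >  k=4
[5,6] (S\(S/NP))/NP  lex  "read"
[6,7] N  lex  "every"
[7,8] NP\N  lex  "ate"
[6,8] NP  <  k=7
[5,8] S\(S/NP)  >  k=6
[0,8] S  <  k=5

[0,8] S   <
  [0,5] S/NP   >
    [0,4] (S/NP)/(NP/PP)   <
      [0,3] N   <
        [0,2] NP\S   >
          [0,1] "here" : (NP\S)/(S/N)
          [1,2] "bone" : S/N
        [2,3] "sent" : N\(NP\S)
      [3,4] "song" : ((S/NP)/(NP/PP))\N
    [4,5] "on" : NP/PP
  [5,8] S\(S/NP)   >
    [5,6] "read" : (S\(S/NP))/NP
    [6,8] NP   <
      [6,7] "every" : N
      [7,8] "ate" : NP\N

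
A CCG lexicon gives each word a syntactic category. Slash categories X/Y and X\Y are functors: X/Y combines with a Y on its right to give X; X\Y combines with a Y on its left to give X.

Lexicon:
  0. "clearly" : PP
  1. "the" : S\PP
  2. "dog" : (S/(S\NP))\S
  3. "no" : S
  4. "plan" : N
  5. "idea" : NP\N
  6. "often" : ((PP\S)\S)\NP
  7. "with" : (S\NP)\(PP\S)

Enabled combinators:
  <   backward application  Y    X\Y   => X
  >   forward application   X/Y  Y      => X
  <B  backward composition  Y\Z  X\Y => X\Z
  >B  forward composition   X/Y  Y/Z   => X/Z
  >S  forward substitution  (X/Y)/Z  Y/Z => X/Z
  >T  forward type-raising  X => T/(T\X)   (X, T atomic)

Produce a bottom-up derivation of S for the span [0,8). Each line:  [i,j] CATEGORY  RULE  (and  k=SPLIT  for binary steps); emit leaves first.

[0,8] S   >
  [0,3] S/(S\NP)   <
    [0,2] S   >
      [0,1] S/(S\PP)   >T
        [0,1] "clearly" : PP
      [1,2] "the" : S\PP
    [2,3] "dog" : (S/(S\NP))\S
  [3,8] S\NP   <
    [3,7] PP\S   <
      [3,4] "no" : S
      [4,7] (PP\S)\S   <
        [4,6] NP   >
          [4,5] NP/(NP\N)   >T
            [4,5] "plan" : N
          [5,6] "idea" : NP\N
        [6,7] "often" : ((PP\S)\S)\NP
    [7,8] "with" : (S\NP)\(PP\S)

[0,1] PP  lex  "clearly"
[0,1] S/(S\PP)  >T
[1,2] S\PP  lex  "the"
[0,2] S  >  k=1
[2,3] (S/(S\NP))\S  lex  "dog"
[0,3] S/(S\NP)  <  k=2
[3,4] S  lex  "no"
[4,5] N  lex  "plan"
[4,5] NP/(NP\N)  >T
[5,6] NP\N  lex  "idea"
[4,6] NP  >  k=5
[6,7] ((PP\S)\S)\NP  lex  "often"
[4,7] (PP\S)\S  <  k=6
[3,7] PP\S  <  k=4
[7,8] (S\NP)\(PP\S)  lex  "with"
[3,8] S\NP  <  k=7
[0,8] S  >  k=3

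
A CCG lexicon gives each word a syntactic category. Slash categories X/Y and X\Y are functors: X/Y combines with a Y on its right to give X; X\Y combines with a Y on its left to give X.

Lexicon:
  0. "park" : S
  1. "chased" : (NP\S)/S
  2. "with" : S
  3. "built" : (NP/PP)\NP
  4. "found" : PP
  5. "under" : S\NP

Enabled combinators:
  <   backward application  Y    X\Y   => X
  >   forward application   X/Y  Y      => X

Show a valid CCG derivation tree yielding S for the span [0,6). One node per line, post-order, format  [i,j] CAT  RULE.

[0,6] S   <
  [0,5] NP   >
    [0,4] NP/PP   <
      [0,3] NP   <
        [0,1] "park" : S
        [1,3] NP\S   >
          [1,2] "chased" : (NP\S)/S
          [2,3] "with" : S
      [3,4] "built" : (NP/PP)\NP
    [4,5] "found" : PP
  [5,6] "under" : S\NP

[0,1] S  lex  "park"
[1,2] (NP\S)/S  lex  "chased"
[2,3] S  lex  "with"
[1,3] NP\S  >  k=2
[0,3] NP  <  k=1
[3,4] (NP/PP)\NP  lex  "built"
[0,4] NP/PP  <  k=3
[4,5] PP  lex  "found"
[0,5] NP  >  k=4
[5,6] S\NP  lex  "under"
[0,6] S  <  k=5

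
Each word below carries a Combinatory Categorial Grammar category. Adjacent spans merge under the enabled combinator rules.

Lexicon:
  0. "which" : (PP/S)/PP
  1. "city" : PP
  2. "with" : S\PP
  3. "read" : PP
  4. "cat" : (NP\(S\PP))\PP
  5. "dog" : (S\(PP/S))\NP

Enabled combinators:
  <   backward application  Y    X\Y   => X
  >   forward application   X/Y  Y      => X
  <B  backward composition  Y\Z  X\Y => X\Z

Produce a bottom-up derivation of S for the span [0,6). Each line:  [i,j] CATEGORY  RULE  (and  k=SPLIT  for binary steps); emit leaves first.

[0,6] S   <
  [0,2] PP/S   >
    [0,1] "which" : (PP/S)/PP
    [1,2] "city" : PP
  [2,6] S\(PP/S)   <
    [2,5] NP   <
      [2,3] "with" : S\PP
      [3,5] NP\(S\PP)   <
        [3,4] "read" : PP
        [4,5] "cat" : (NP\(S\PP))\PP
    [5,6] "dog" : (S\(PP/S))\NP

[0,1] (PP/S)/PP  lex  "which"
[1,2] PP  lex  "city"
[0,2] PP/S  >  k=1
[2,3] S\PP  lex  "with"
[3,4] PP  lex  "read"
[4,5] (NP\(S\PP))\PP  lex  "cat"
[3,5] NP\(S\PP)  <  k=4
[2,5] NP  <  k=3
[5,6] (S\(PP/S))\NP  lex  "dog"
[2,6] S\(PP/S)  <  k=5
[0,6] S  <  k=2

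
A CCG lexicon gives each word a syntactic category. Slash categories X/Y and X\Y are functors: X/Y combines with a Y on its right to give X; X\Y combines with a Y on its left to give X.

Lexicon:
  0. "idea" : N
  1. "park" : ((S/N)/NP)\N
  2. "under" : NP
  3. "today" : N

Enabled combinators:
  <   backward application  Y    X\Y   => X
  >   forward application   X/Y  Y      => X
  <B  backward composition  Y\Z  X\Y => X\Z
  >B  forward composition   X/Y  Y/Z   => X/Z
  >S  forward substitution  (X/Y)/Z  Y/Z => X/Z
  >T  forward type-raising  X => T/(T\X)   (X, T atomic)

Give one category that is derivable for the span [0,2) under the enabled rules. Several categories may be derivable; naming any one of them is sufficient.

[0,4] S   >
  [0,3] S/N   >
    [0,2] (S/N)/NP   <
      [0,1] "idea" : N
      [1,2] "park" : ((S/N)/NP)\N
    [2,3] "under" : NP
  [3,4] "today" : N

(S/N)/NP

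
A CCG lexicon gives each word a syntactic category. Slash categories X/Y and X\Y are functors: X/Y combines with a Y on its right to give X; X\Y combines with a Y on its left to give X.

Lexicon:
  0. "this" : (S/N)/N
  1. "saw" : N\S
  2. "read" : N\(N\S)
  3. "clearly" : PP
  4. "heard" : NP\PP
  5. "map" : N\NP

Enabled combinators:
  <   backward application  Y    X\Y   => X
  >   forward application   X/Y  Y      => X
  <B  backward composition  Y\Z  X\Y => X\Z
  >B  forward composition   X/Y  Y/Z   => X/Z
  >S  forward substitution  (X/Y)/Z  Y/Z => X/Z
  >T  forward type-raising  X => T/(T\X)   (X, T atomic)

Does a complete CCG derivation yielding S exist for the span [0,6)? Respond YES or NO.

YES

[0,6] S   >
  [0,3] S/N   >
    [0,1] "this" : (S/N)/N
    [1,3] N   <
      [1,2] "saw" : N\S
      [2,3] "read" : N\(N\S)
  [3,6] N   <
    [3,5] NP   >
      [3,4] NP/(NP\PP)   >T
        [3,4] "clearly" : PP
      [4,5] "heard" : NP\PP
    [5,6] "map" : N\NP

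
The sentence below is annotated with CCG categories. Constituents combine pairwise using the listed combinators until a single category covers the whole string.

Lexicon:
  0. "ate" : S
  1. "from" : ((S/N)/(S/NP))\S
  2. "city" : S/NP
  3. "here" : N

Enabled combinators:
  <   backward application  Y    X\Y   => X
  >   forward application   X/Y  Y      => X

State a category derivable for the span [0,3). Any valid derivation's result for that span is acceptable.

S/N

[0,4] S   >
  [0,3] S/N   >
    [0,2] (S/N)/(S/NP)   <
      [0,1] "ate" : S
      [1,2] "from" : ((S/N)/(S/NP))\S
    [2,3] "city" : S/NP
  [3,4] "here" : N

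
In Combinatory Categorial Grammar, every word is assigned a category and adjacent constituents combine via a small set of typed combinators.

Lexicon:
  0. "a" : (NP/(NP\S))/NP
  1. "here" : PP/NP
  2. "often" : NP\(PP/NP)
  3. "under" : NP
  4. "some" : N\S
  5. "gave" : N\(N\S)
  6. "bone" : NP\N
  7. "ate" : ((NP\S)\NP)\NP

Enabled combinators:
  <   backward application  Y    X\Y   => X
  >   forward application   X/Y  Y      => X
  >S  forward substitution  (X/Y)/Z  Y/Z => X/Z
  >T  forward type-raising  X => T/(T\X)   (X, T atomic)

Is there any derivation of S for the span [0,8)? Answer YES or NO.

(NP/(NP\S))/NP PP/NP NP\(PP/NP) NP N\S N\(N\S) NP\N ((NP\S)\NP)\NP
CKY chart[0,8] = {N/(N\NP), NP, NP/(NP\NP), PP/(PP\NP), S/(S\NP)}; S ∉ chart

NO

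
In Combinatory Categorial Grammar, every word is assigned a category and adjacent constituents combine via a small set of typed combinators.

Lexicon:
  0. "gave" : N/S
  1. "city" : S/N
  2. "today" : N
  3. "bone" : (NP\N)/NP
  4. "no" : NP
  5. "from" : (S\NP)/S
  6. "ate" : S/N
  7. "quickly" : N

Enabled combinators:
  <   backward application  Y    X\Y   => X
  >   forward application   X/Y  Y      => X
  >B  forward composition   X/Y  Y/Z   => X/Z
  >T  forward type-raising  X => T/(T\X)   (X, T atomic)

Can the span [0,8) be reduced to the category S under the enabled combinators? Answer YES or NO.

[0,8] S   <
  [0,5] NP   <
    [0,3] N   >
      [0,1] "gave" : N/S
      [1,3] S   >
        [1,2] "city" : S/N
        [2,3] "today" : N
    [3,5] NP\N   >
      [3,4] "bone" : (NP\N)/NP
      [4,5] "no" : NP
  [5,8] S\NP   >
    [5,6] "from" : (S\NP)/S
    [6,8] S   >
      [6,7] "ate" : S/N
      [7,8] "quickly" : N

YES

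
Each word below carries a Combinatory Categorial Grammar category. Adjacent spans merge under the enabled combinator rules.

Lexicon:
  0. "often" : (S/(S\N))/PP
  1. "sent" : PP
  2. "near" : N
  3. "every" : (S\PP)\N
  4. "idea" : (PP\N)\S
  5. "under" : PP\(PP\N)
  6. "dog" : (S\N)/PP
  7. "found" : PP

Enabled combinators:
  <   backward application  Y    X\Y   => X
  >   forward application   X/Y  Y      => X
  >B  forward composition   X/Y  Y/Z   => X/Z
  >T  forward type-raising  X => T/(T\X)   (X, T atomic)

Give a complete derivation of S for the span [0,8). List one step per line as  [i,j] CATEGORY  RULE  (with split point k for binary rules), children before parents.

[0,8] S   >
  [0,6] S/(S\N)   >
    [0,1] "often" : (S/(S\N))/PP
    [1,6] PP   <
      [1,5] PP\N   <
        [1,4] S   <
          [1,2] "sent" : PP
          [2,4] S\PP   <
            [2,3] "near" : N
            [3,4] "every" : (S\PP)\N
        [4,5] "idea" : (PP\N)\S
      [5,6] "under" : PP\(PP\N)
  [6,8] S\N   >
    [6,7] "dog" : (S\N)/PP
    [7,8] "found" : PP

[0,1] (S/(S\N))/PP  lex  "often"
[1,2] PP  lex  "sent"
[2,3] N  lex  "near"
[3,4] (S\PP)\N  lex  "every"
[2,4] S\PP  <  k=3
[1,4] S  <  k=2
[4,5] (PP\N)\S  lex  "idea"
[1,5] PP\N  <  k=4
[5,6] PP\(PP\N)  lex  "under"
[1,6] PP  <  k=5
[0,6] S/(S\N)  >  k=1
[6,7] (S\N)/PP  lex  "dog"
[7,8] PP  lex  "found"
[6,8] S\N  >  k=7
[0,8] S  >  k=6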